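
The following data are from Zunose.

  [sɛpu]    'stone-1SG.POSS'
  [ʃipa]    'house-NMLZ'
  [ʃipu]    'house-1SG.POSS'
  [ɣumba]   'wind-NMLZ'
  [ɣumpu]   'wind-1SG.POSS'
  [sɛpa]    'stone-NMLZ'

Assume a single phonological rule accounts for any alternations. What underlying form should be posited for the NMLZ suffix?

/-ba/

The NMLZ suffix surfaces as [-ba] and [-pa], depending on the final segment of the stem.
By contrast the 1SG.POSS suffix keeps its initial [p] throughout — that segment must be underlying.
The NMLZ suffix is therefore /-ba/ underlyingly, with post-vocalic devoicing: voiced stops become voiceless after a vowel.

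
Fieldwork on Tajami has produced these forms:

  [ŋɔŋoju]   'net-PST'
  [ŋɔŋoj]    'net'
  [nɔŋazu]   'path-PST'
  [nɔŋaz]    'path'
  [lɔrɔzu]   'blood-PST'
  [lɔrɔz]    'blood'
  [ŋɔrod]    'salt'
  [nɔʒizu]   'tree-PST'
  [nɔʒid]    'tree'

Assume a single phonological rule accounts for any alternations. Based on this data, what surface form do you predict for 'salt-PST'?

[ŋɔrozu]

The root 'tree' surfaces as [nɔʒizu] and [nɔʒid], with a stem-final [z] ~ [d] alternation.
Compare 'path', with invariant [z] in [nɔŋazu] and [nɔŋaz]: an analysis with underlying /z/ and a rule producing [d] in isolation would wrongly predict alternation here too.
The underlying segment must be /d/; voiced stops become fricatives between vowels, yielding [z] there.
From [ŋɔrod] the stem 'salt' is /ŋɔrod/; between vowels this yields [ŋɔrozu].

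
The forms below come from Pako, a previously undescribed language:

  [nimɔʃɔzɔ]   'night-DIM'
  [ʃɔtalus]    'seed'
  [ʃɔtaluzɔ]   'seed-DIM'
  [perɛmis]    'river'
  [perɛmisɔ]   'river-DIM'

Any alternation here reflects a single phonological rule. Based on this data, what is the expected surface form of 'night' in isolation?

[nimɔʃɔs]

'seed' shows [s] ~ [z] at the end of the stem ([ʃɔtalus] vs [ʃɔtaluzɔ]).
The stem 'river' ([perɛmis], [perɛmisɔ]) shows [s] unchanged in both environments, so [s] cannot be basic with [z] derived before the DIM suffix.
The underlying segment must be /z/; voiced obstruents become voiceless word-finally, yielding [s] there.
From [nimɔʃɔzɔ] the stem 'night' is /nimɔʃɔz/; word-finally this yields [nimɔʃɔs].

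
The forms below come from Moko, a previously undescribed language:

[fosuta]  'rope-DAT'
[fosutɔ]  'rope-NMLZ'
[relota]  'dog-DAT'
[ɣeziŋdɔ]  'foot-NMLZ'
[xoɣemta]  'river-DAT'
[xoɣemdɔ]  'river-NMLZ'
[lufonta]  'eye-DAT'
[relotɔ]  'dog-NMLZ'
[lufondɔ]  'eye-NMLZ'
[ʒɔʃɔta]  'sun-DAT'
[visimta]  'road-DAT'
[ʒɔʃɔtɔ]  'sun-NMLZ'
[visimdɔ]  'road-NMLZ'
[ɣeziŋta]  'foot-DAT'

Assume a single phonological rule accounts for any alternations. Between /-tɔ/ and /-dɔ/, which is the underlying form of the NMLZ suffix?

The NMLZ suffix surfaces as [-dɔ] and [-tɔ], depending on the final segment of the stem.
By contrast the DAT suffix keeps its initial [t] throughout — that segment must be underlying.
The NMLZ suffix is therefore /-dɔ/ underlyingly, with post-vocalic devoicing: voiced stops become voiceless after a vowel.

/-dɔ/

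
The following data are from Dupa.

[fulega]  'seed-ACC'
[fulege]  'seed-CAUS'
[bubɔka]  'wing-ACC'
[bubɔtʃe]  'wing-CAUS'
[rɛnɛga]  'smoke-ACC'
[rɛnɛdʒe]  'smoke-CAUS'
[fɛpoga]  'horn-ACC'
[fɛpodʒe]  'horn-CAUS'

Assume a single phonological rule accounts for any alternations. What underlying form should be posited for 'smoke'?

/rɛnɛdʒ/

The stem for 'smoke' ends in [g] in [rɛnɛga] but [dʒ] in [rɛnɛdʒe].
If /g/ were underlying and a rule turned it into [dʒ] before the CAUS suffix, 'seed' would also alternate; but it has [g] in both [fulega] and [fulege].
The alternation reflects depalatalization: palato-alveolar /tʃ/ and /dʒ/ become [k] and [g] when no front vowel follows. /dʒ/ is underlying.
So 'smoke' = /rɛnɛdʒ/.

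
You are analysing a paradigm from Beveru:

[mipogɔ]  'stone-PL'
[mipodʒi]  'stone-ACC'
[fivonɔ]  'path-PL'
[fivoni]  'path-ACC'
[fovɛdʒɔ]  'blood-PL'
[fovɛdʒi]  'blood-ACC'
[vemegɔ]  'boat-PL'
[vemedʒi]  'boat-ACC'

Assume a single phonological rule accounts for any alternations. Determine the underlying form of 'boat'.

The root 'boat' surfaces as [vemegɔ] and [vemedʒi], with a stem-final [g] ~ [dʒ] alternation.
The stem 'blood' ([fovɛdʒɔ], [fovɛdʒi]) shows [dʒ] unchanged in both environments, so [dʒ] cannot be basic with [g] derived before the PL suffix.
The alternation reflects palatalization before a front vowel: /g/ becomes palato-alveolar [dʒ] before a front vowel. /g/ is underlying.

/vemeg/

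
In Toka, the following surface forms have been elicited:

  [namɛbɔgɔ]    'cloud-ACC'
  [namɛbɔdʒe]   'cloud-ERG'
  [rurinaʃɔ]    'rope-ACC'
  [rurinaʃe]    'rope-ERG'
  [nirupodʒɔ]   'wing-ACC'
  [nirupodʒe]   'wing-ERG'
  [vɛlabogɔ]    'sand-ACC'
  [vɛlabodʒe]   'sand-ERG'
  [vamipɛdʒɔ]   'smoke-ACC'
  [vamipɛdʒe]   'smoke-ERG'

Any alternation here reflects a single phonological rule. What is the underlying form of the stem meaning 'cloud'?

The root 'cloud' surfaces as [namɛbɔgɔ] and [namɛbɔdʒe], with a stem-final [g] ~ [dʒ] alternation.
Compare 'smoke', with invariant [dʒ] in [vamipɛdʒɔ] and [vamipɛdʒe]: an analysis with underlying /dʒ/ and a rule producing [g] before the ACC suffix would wrongly predict alternation here too.
Therefore /g/ is basic and [dʒ] is derived by palatalization before a front vowel (/g/ becomes palato-alveolar [dʒ] before a front vowel).

/namɛbɔg/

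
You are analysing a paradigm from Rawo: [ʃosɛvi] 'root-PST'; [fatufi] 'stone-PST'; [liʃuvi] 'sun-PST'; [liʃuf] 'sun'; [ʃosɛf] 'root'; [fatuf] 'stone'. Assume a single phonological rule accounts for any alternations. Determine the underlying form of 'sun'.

/liʃuv/

'sun' shows [v] ~ [f] at the end of the stem ([liʃuvi] vs [liʃuf]).
The stem 'stone' ([fatufi], [fatuf]) shows [f] unchanged in both environments, so [f] cannot be basic with [v] derived before the PST suffix.
The alternation reflects word-final obstruent devoicing: voiced obstruents become voiceless word-finally. /v/ is underlying.
Hence 'sun' is /liʃuv/ underlyingly.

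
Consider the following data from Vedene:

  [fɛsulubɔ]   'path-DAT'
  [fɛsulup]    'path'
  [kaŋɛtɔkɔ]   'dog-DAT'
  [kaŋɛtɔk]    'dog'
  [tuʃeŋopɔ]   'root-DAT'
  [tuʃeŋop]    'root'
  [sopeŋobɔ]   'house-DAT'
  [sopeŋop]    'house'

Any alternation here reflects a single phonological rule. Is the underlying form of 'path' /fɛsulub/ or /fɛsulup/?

/fɛsulub/

In [fɛsulubɔ] and [fɛsulup] the final segment of 'path' alternates: [b] ~ [p].
Compare 'root', with invariant [p] in [tuʃeŋopɔ] and [tuʃeŋop]: an analysis with underlying /p/ and a rule producing [b] before the DAT suffix would wrongly predict alternation here too.
So /b/ is underlying, and a rule of word-final obstruent devoicing — voiced obstruents become voiceless word-finally — gives [p].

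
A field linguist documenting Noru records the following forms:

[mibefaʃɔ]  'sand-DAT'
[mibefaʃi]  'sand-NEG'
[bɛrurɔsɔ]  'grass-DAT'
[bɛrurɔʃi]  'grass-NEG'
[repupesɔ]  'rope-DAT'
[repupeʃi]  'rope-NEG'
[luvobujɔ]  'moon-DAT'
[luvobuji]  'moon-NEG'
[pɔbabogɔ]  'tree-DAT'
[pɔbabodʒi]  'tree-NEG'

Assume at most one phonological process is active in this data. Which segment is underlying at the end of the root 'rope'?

/s/

The root 'rope' surfaces as [repupesɔ] and [repupeʃi], with a stem-final [s] ~ [ʃ] alternation.
Compare 'sand', with invariant [ʃ] in [mibefaʃɔ] and [mibefaʃi]: an analysis with underlying /ʃ/ and a rule producing [s] before the DAT suffix would wrongly predict alternation here too.
Therefore /s/ is basic and [ʃ] is derived by palatalization before a front vowel (/g/ and /s/ become palato-alveolar [dʒ] and [ʃ] before a front vowel).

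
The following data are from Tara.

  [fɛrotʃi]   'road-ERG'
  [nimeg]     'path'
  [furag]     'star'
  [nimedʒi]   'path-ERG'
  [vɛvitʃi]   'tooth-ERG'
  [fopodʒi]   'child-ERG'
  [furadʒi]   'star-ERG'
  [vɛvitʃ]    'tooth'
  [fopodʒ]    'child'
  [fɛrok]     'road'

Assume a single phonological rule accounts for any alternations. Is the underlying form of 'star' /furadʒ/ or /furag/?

'star' shows [g] ~ [dʒ] at the end of the stem ([furag] vs [furadʒi]).
The stem 'child' ([fopodʒ], [fopodʒi]) shows [dʒ] unchanged in both environments, so [dʒ] cannot be basic with [g] derived in isolation.
So /g/ is underlying, and a rule of palatalization before a front vowel — /k/ and /g/ become palato-alveolar [tʃ] and [dʒ] before a front vowel — gives [dʒ].

/furag/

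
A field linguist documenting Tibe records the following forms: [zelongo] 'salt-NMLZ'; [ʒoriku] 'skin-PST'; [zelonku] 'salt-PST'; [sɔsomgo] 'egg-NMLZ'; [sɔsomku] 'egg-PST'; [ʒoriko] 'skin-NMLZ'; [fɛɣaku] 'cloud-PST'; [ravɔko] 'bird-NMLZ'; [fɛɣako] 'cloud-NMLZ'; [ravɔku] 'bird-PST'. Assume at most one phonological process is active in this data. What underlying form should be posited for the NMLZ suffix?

/-go/

The NMLZ suffix surfaces as [-go] and [-ko], depending on the final segment of the stem.
The PST suffix, which begins with [k], is invariant after every stem; so [k] is not altered by any rule here.
So the underlying form is /-go/, and voiced stops become voiceless after a vowel.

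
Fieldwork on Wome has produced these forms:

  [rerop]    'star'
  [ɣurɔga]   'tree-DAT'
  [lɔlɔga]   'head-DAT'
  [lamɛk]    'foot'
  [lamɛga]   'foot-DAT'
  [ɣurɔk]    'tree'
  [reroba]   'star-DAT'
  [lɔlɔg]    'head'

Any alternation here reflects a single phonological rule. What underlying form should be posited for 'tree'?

/ɣurɔk/

'tree' shows [k] ~ [g] at the end of the stem ([ɣurɔk] vs [ɣurɔga]).
The stem 'head' ([lɔlɔg], [lɔlɔga]) shows [g] unchanged in both environments, so [g] cannot be basic with [k] derived in isolation.
So /k/ is underlying, and a rule of intervocalic voicing — voiceless stops become voiced between vowels — gives [g].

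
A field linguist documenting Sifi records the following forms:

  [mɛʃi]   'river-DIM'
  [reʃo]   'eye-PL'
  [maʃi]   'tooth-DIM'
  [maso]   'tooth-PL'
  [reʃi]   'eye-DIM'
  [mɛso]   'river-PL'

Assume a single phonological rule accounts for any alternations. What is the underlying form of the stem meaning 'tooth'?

/mas/

'tooth' shows [ʃ] ~ [s] at the end of the stem ([maʃi] vs [maso]).
But 'eye' keeps [ʃ] in both environments ([reʃi], [reʃo]), so there is no rule changing /ʃ/ to [s] before the PL suffix.
The underlying segment must be /s/; /s/ becomes palato-alveolar [ʃ] before a front vowel, yielding [ʃ] there.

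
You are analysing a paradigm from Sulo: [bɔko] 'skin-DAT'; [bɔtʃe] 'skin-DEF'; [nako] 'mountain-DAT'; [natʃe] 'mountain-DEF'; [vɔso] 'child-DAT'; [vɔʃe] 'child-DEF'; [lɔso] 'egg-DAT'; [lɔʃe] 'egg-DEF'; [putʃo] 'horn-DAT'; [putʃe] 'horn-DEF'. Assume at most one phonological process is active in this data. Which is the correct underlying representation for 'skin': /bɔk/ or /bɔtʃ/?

In [bɔko] and [bɔtʃe] the final segment of 'skin' alternates: [k] ~ [tʃ].
Compare 'horn', with invariant [tʃ] in [putʃo] and [putʃe]: an analysis with underlying /tʃ/ and a rule producing [k] before the DAT suffix would wrongly predict alternation here too.
The alternation reflects palatalization before a front vowel: /k/ and /s/ become palato-alveolar [tʃ] and [ʃ] before a front vowel. /k/ is underlying.

/bɔk/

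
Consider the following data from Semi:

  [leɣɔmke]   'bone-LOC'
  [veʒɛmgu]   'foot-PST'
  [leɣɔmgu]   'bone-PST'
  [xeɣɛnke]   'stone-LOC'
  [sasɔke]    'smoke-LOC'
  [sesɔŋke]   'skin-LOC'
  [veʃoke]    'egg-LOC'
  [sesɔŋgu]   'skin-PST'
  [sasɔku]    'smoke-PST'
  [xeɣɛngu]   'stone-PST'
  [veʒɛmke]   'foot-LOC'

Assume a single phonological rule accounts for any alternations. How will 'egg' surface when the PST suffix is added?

[veʃoku]

The PST suffix surfaces as [-gu] and [-ku], depending on the final segment of the stem.
By contrast the LOC suffix keeps its initial [k] throughout — that segment must be underlying.
So the underlying form is /-gu/, and voiced stops become voiceless after a vowel.
After 'egg', which ends in a vowel, the suffix surfaces as [-ku], giving [veʃoku].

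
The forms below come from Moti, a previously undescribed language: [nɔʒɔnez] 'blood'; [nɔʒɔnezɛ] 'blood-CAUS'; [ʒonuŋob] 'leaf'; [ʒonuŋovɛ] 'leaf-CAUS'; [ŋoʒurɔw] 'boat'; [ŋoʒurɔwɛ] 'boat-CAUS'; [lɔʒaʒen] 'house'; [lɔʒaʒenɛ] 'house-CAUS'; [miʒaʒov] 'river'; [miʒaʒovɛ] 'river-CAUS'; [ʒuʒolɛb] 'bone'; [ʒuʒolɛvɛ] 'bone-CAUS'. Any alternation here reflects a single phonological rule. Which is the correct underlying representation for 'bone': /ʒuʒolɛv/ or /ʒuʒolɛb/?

/ʒuʒolɛb/

In [ʒuʒolɛb] and [ʒuʒolɛvɛ] the final segment of 'bone' alternates: [b] ~ [v].
If /v/ were underlying and a rule turned it into [b] in isolation, 'river' would also alternate; but it has [v] in both [miʒaʒov] and [miʒaʒovɛ].
Therefore /b/ is basic and [v] is derived by intervocalic spirantization (voiced stops become fricatives between vowels).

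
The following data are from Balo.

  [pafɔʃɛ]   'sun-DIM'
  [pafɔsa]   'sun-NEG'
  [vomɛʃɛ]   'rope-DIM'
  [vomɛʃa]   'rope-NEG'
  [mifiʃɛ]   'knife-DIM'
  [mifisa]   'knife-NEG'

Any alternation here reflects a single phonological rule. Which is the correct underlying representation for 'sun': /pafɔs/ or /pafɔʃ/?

/pafɔs/

The root 'sun' surfaces as [pafɔʃɛ] and [pafɔsa], with a stem-final [ʃ] ~ [s] alternation.
Compare 'rope', with invariant [ʃ] in [vomɛʃɛ] and [vomɛʃa]: an analysis with underlying /ʃ/ and a rule producing [s] before the NEG suffix would wrongly predict alternation here too.
Therefore /s/ is basic and [ʃ] is derived by palatalization before a front vowel (/s/ becomes palato-alveolar [ʃ] before a front vowel).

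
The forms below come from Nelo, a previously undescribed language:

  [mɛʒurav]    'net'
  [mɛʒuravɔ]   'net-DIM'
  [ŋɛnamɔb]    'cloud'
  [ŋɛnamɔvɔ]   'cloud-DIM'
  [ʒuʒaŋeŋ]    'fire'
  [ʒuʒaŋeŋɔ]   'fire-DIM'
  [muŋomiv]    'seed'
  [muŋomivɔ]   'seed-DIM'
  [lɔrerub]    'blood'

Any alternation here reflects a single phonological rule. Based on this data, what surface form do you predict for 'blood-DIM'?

[lɔreruvɔ]

In [ŋɛnamɔb] and [ŋɛnamɔvɔ] the final segment of 'cloud' alternates: [b] ~ [v].
The stem 'seed' ([muŋomiv], [muŋomivɔ]) shows [v] unchanged in both environments, so [v] cannot be basic with [b] derived in isolation.
The alternation reflects intervocalic spirantization: voiced stops become fricatives between vowels. /b/ is underlying.
The one attested form of 'blood', [lɔrerub], shows underlying /lɔrerub/. Applying the same rule between vowels gives [lɔreruvɔ].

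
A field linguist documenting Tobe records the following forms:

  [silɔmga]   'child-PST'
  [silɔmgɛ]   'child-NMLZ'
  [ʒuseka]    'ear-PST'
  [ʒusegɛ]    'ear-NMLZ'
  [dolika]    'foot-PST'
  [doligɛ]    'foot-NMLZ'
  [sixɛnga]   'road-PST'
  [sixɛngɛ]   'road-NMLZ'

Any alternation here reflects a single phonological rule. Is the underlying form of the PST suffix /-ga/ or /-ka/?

The PST morpheme has two allomorphs, [-ga] and [-ka].
The NMLZ suffix, which begins with [g], is invariant after every stem; so [g] is not altered by any rule here.
So the underlying form is /-ka/, and voiceless stops become voiced after a nasal.

/-ka/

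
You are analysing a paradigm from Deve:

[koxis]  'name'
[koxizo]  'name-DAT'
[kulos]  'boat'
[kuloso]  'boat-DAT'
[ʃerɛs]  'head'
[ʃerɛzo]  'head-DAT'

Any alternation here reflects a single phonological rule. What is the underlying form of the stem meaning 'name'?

The stem for 'name' ends in [s] in [koxis] but [z] in [koxizo].
But 'boat' keeps [s] in both environments ([kulos], [kuloso]), so there is no rule changing /s/ to [z] before the DAT suffix.
Therefore /z/ is basic and [s] is derived by word-final obstruent devoicing (voiced obstruents become voiceless word-finally).
The underlying form of 'name' is therefore /koxiz/.

/koxiz/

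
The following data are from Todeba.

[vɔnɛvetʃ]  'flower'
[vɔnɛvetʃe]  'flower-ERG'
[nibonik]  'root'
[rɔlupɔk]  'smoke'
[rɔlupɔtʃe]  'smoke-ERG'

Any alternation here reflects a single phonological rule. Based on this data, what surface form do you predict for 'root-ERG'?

[nibonitʃe]

'smoke' shows [k] ~ [tʃ] at the end of the stem ([rɔlupɔk] vs [rɔlupɔtʃe]).
If /tʃ/ were underlying and a rule turned it into [k] in isolation, 'flower' would also alternate; but it has [tʃ] in both [vɔnɛvetʃ] and [vɔnɛvetʃe].
The alternation reflects palatalization before a front vowel: /k/ becomes palato-alveolar [tʃ] before a front vowel. /k/ is underlying.
The one attested form of 'root', [nibonik], shows underlying /nibonik/. Applying the same rule before a front vowel gives [nibonitʃe].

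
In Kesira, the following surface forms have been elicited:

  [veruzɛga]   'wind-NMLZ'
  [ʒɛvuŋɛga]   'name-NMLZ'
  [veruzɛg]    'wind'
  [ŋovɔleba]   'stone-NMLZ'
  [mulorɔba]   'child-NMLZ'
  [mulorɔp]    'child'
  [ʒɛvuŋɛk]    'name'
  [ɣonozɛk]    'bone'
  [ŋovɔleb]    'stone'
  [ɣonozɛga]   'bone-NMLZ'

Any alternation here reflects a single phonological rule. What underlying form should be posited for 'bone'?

The stem for 'bone' ends in [k] in [ɣonozɛk] but [g] in [ɣonozɛga].
The stem 'wind' ([veruzɛg], [veruzɛga]) shows [g] unchanged in both environments, so [g] cannot be basic with [k] derived in isolation.
The alternation reflects intervocalic voicing: voiceless stops become voiced between vowels. /k/ is underlying.
So 'bone' = /ɣonozɛk/.

/ɣonozɛk/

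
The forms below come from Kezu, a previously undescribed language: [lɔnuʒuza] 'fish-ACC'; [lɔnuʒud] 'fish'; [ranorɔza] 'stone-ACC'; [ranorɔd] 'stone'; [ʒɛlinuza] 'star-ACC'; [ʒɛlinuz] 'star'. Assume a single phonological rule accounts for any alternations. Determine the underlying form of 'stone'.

/ranorɔd/

'stone' shows [z] ~ [d] at the end of the stem ([ranorɔza] vs [ranorɔd]).
But 'star' keeps [z] in both environments ([ʒɛlinuza], [ʒɛlinuz]), so there is no rule changing /z/ to [d] in isolation.
The underlying segment must be /d/; voiced stops become fricatives between vowels, yielding [z] there.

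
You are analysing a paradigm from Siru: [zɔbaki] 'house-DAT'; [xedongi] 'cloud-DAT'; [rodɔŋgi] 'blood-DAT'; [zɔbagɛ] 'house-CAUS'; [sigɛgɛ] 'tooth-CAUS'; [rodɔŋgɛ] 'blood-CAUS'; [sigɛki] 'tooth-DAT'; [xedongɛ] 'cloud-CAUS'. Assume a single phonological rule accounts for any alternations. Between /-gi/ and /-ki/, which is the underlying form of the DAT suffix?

/-ki/

The DAT morpheme has two allomorphs, [-gi] and [-ki].
By contrast the CAUS suffix keeps its initial [g] throughout — that segment must be underlying.
The DAT suffix is therefore /-ki/ underlyingly, with post-nasal voicing: voiceless stops become voiced after a nasal.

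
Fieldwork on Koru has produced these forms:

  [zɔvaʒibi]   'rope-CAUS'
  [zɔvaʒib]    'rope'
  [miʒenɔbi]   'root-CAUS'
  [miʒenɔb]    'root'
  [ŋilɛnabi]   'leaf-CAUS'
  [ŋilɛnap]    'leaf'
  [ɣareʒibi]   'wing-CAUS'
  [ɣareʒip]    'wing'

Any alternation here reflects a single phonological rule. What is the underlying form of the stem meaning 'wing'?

/ɣareʒip/

The stem for 'wing' ends in [b] in [ɣareʒibi] but [p] in [ɣareʒip].
If /b/ were underlying and a rule turned it into [p] in isolation, 'rope' would also alternate; but it has [b] in both [zɔvaʒibi] and [zɔvaʒib].
The alternation reflects intervocalic voicing: voiceless stops become voiced between vowels. /p/ is underlying.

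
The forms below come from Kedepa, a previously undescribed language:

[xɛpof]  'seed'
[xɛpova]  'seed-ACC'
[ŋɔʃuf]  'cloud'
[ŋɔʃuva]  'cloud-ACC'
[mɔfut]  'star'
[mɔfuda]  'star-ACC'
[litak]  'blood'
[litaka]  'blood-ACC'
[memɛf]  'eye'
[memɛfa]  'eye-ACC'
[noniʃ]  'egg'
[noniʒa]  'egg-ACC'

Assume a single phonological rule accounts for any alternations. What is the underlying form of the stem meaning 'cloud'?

/ŋɔʃuv/

The stem for 'cloud' ends in [f] in [ŋɔʃuf] but [v] in [ŋɔʃuva].
If /f/ were underlying and a rule turned it into [v] before the ACC suffix, 'eye' would also alternate; but it has [f] in both [memɛf] and [memɛfa].
Therefore /v/ is basic and [f] is derived by word-final obstruent devoicing (voiced obstruents become voiceless word-finally).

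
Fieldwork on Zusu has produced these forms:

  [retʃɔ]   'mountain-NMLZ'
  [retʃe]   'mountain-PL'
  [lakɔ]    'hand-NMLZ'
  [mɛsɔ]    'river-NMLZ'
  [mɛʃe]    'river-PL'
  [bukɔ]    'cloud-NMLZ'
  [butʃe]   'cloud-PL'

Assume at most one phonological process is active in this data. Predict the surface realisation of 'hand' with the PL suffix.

'cloud' shows [k] ~ [tʃ] at the end of the stem ([bukɔ] vs [butʃe]).
Compare 'mountain', with invariant [tʃ] in [retʃɔ] and [retʃe]: an analysis with underlying /tʃ/ and a rule producing [k] before the NMLZ suffix would wrongly predict alternation here too.
The underlying segment must be /k/; /k/ and /s/ become palato-alveolar [tʃ] and [ʃ] before a front vowel, yielding [tʃ] there.
The one attested form of 'hand', [lakɔ], shows underlying /lak/. Applying the same rule before a front vowel gives [latʃe].

[latʃe]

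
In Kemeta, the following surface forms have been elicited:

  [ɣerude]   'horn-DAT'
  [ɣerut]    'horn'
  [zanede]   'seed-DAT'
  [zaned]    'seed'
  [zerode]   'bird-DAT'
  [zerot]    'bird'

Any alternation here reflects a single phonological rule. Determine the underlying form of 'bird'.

In [zerode] and [zerot] the final segment of 'bird' alternates: [d] ~ [t].
If /d/ were underlying and a rule turned it into [t] in isolation, 'seed' would also alternate; but it has [d] in both [zanede] and [zaned].
Therefore /t/ is basic and [d] is derived by intervocalic voicing (voiceless stops become voiced between vowels).

/zerot/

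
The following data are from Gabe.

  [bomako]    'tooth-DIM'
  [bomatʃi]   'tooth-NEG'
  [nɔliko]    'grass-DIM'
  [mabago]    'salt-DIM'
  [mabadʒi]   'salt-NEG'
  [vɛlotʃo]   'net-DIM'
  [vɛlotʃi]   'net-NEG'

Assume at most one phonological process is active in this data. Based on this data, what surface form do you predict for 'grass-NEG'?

The stem for 'tooth' ends in [k] in [bomako] but [tʃ] in [bomatʃi].
But 'net' keeps [tʃ] in both environments ([vɛlotʃo], [vɛlotʃi]), so there is no rule changing /tʃ/ to [k] before the DIM suffix.
The underlying segment must be /k/; /k/ and /g/ become palato-alveolar [tʃ] and [dʒ] before a front vowel, yielding [tʃ] there.
From [nɔliko] the stem 'grass' is /nɔlik/; before a front vowel this yields [nɔlitʃi].

[nɔlitʃi]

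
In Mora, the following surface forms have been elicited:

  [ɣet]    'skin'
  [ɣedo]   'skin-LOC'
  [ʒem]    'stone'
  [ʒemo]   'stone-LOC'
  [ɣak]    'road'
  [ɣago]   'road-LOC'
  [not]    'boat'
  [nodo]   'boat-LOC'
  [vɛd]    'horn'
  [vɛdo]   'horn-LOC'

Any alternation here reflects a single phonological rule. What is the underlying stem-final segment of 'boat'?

The stem for 'boat' ends in [t] in [not] but [d] in [nodo].
But 'horn' keeps [d] in both environments ([vɛd], [vɛdo]), so there is no rule changing /d/ to [t] in isolation.
So /t/ is underlying, and a rule of intervocalic voicing — voiceless stops become voiced between vowels — gives [d].

/t/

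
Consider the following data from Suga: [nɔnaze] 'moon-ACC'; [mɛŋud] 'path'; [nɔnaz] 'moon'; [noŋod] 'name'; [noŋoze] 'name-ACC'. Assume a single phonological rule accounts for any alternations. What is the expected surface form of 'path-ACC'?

The stem for 'name' ends in [z] in [noŋoze] but [d] in [noŋod].
If /z/ were underlying and a rule turned it into [d] in isolation, 'moon' would also alternate; but it has [z] in both [nɔnaze] and [nɔnaz].
So /d/ is underlying, and a rule of intervocalic spirantization — voiced stops become fricatives between vowels — gives [z].
The one attested form of 'path', [mɛŋud], shows underlying /mɛŋud/. Applying the same rule between vowels gives [mɛŋuze].

[mɛŋuze]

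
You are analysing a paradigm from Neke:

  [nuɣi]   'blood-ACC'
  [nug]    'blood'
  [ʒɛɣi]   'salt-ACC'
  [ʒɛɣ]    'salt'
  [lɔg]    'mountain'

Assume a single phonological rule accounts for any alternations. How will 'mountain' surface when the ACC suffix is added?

'blood' shows [ɣ] ~ [g] at the end of the stem ([nuɣi] vs [nug]).
Compare 'salt', with invariant [ɣ] in [ʒɛɣi] and [ʒɛɣ]: an analysis with underlying /ɣ/ and a rule producing [g] in isolation would wrongly predict alternation here too.
The alternation reflects intervocalic spirantization: voiced stops become fricatives between vowels. /g/ is underlying.
The one attested form of 'mountain', [lɔg], shows underlying /lɔg/. Applying the same rule between vowels gives [lɔɣi].

[lɔɣi]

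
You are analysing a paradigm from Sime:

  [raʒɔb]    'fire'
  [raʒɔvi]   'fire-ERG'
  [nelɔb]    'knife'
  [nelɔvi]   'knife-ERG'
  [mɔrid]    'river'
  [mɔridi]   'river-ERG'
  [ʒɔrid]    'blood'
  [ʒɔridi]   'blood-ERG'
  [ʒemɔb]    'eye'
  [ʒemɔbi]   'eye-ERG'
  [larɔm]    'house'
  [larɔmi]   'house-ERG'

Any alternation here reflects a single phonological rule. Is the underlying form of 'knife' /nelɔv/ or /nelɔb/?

/nelɔv/

The root 'knife' surfaces as [nelɔb] and [nelɔvi], with a stem-final [b] ~ [v] alternation.
Compare 'eye', with invariant [b] in [ʒemɔb] and [ʒemɔbi]: an analysis with underlying /b/ and a rule producing [v] before the ERG suffix would wrongly predict alternation here too.
Therefore /v/ is basic and [b] is derived by word-final hardening (voiced fricatives become stops word-finally).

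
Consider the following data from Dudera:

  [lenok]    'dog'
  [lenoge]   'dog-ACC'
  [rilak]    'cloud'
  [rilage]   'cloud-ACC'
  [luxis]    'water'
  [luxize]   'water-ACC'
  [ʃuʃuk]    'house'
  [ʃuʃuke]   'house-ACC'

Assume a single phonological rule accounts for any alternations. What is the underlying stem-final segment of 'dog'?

/g/

The stem for 'dog' ends in [k] in [lenok] but [g] in [lenoge].
If /k/ were underlying and a rule turned it into [g] before the ACC suffix, 'house' would also alternate; but it has [k] in both [ʃuʃuk] and [ʃuʃuke].
Therefore /g/ is basic and [k] is derived by word-final obstruent devoicing (voiced obstruents become voiceless word-finally).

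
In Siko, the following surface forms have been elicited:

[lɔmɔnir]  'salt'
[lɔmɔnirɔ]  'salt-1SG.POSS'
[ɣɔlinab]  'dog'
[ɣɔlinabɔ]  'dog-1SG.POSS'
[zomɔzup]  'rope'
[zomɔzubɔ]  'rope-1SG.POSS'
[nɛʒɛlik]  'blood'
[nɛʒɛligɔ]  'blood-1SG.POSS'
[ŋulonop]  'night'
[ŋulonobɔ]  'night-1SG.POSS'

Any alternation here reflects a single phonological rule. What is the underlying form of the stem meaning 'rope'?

/zomɔzup/

'rope' shows [p] ~ [b] at the end of the stem ([zomɔzup] vs [zomɔzubɔ]).
The stem 'dog' ([ɣɔlinab], [ɣɔlinabɔ]) shows [b] unchanged in both environments, so [b] cannot be basic with [p] derived in isolation.
Therefore /p/ is basic and [b] is derived by intervocalic voicing (voiceless stops become voiced between vowels).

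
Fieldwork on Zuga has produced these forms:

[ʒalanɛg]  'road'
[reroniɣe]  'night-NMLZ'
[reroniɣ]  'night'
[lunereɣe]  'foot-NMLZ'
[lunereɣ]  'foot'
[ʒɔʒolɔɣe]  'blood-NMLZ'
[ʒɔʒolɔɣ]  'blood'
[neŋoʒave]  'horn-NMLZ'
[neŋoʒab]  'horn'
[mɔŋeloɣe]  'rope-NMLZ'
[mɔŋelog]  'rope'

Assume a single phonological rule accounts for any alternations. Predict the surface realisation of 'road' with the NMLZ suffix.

[ʒalanɛɣe]

'rope' shows [ɣ] ~ [g] at the end of the stem ([mɔŋeloɣe] vs [mɔŋelog]).
Compare 'foot', with invariant [ɣ] in [lunereɣe] and [lunereɣ]: an analysis with underlying /ɣ/ and a rule producing [g] in isolation would wrongly predict alternation here too.
Therefore /g/ is basic and [ɣ] is derived by intervocalic spirantization (voiced stops become fricatives between vowels).
From [ʒalanɛg] the stem 'road' is /ʒalanɛg/; between vowels this yields [ʒalanɛɣe].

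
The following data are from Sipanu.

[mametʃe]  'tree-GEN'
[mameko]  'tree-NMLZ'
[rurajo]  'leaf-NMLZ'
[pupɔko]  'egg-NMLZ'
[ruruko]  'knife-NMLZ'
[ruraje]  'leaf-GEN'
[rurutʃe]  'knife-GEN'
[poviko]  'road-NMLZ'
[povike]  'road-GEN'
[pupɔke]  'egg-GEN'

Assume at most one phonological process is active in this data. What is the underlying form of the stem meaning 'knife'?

The stem for 'knife' ends in [k] in [ruruko] but [tʃ] in [rurutʃe].
The stem 'egg' ([pupɔko], [pupɔke]) shows [k] unchanged in both environments, so [k] cannot be basic with [tʃ] derived before the GEN suffix.
The underlying segment must be /tʃ/; palato-alveolar /tʃ/ becomes [k] when no front vowel follows, yielding [k] there.

/rurutʃ/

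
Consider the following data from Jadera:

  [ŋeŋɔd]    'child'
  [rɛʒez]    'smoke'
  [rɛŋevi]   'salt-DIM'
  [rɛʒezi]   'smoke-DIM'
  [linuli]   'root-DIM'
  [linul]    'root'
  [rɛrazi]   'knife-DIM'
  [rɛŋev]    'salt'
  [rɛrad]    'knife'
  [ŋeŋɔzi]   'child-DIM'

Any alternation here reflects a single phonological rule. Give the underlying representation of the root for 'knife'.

/rɛrad/

In [rɛrad] and [rɛrazi] the final segment of 'knife' alternates: [d] ~ [z].
If /z/ were underlying and a rule turned it into [d] in isolation, 'smoke' would also alternate; but it has [z] in both [rɛʒez] and [rɛʒezi].
So /d/ is underlying, and a rule of intervocalic spirantization — voiced stops become fricatives between vowels — gives [z].
So 'knife' = /rɛrad/.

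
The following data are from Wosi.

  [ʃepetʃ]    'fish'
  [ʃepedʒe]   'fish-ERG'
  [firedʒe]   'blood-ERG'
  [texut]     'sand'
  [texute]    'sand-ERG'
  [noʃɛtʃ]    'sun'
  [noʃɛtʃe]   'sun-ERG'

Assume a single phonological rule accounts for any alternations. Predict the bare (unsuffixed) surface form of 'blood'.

'fish' shows [tʃ] ~ [dʒ] at the end of the stem ([ʃepetʃ] vs [ʃepedʒe]).
Compare 'sun', with invariant [tʃ] in [noʃɛtʃ] and [noʃɛtʃe]: an analysis with underlying /tʃ/ and a rule producing [dʒ] before the ERG suffix would wrongly predict alternation here too.
The underlying segment must be /dʒ/; voiced obstruents become voiceless word-finally, yielding [tʃ] there.
From [firedʒe] the stem 'blood' is /firedʒ/; word-finally this yields [firetʃ].

[firetʃ]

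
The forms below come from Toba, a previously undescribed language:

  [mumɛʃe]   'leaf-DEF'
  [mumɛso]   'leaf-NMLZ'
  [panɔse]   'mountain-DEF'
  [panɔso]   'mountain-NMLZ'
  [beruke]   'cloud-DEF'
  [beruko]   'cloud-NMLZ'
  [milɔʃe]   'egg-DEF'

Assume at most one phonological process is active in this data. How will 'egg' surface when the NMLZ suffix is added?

'leaf' shows [ʃ] ~ [s] at the end of the stem ([mumɛʃe] vs [mumɛso]).
If /s/ were underlying and a rule turned it into [ʃ] before the DEF suffix, 'mountain' would also alternate; but it has [s] in both [panɔse] and [panɔso].
Therefore /ʃ/ is basic and [s] is derived by depalatalization (palato-alveolar /ʃ/ becomes [s] when no front vowel follows).
The one attested form of 'egg', [milɔʃe], shows underlying /milɔʃ/. Applying the same rule when no front vowel follows gives [milɔso].

[milɔso]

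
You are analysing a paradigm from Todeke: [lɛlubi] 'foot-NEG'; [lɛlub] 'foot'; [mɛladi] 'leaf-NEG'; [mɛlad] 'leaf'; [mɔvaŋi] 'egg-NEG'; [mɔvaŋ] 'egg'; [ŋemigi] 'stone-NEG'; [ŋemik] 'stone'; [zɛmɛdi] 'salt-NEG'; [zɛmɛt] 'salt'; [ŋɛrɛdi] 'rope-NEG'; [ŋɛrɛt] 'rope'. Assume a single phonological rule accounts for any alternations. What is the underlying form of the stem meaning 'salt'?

/zɛmɛt/

The root 'salt' surfaces as [zɛmɛdi] and [zɛmɛt], with a stem-final [d] ~ [t] alternation.
But 'leaf' keeps [d] in both environments ([mɛladi], [mɛlad]), so there is no rule changing /d/ to [t] in isolation.
The underlying segment must be /t/; voiceless stops become voiced between vowels, yielding [d] there.
Hence 'salt' is /zɛmɛt/ underlyingly.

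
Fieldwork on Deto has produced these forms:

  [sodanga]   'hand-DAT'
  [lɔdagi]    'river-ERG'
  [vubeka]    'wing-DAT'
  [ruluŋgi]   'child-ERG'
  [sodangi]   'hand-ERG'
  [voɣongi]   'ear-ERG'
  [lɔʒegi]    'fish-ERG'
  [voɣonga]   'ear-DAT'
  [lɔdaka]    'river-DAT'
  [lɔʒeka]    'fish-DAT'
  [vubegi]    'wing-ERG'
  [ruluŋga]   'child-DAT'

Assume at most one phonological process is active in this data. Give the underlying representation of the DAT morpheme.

/-ka/

The DAT morpheme has two allomorphs, [-ga] and [-ka].
The ERG suffix, which begins with [g], is invariant after every stem; so [g] is not altered by any rule here.
The DAT suffix is therefore /-ka/ underlyingly, with post-nasal voicing: voiceless stops become voiced after a nasal.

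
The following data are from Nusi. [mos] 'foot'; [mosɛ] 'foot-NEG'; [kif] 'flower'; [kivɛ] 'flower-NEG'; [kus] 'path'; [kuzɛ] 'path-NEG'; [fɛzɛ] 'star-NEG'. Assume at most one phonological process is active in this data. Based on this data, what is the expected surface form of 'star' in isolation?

[fɛs]

'path' shows [s] ~ [z] at the end of the stem ([kus] vs [kuzɛ]).
Compare 'foot', with invariant [s] in [mos] and [mosɛ]: an analysis with underlying /s/ and a rule producing [z] before the NEG suffix would wrongly predict alternation here too.
So /z/ is underlying, and a rule of word-final obstruent devoicing — voiced obstruents become voiceless word-finally — gives [s].
From [fɛzɛ] the stem 'star' is /fɛz/; word-finally this yields [fɛs].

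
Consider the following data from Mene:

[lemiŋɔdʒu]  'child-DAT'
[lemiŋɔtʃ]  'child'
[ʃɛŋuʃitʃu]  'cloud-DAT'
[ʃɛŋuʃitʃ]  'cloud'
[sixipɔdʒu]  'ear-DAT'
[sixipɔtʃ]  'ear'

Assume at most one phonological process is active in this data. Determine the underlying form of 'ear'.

/sixipɔdʒ/

'ear' shows [dʒ] ~ [tʃ] at the end of the stem ([sixipɔdʒu] vs [sixipɔtʃ]).
The stem 'cloud' ([ʃɛŋuʃitʃu], [ʃɛŋuʃitʃ]) shows [tʃ] unchanged in both environments, so [tʃ] cannot be basic with [dʒ] derived before the DAT suffix.
The underlying segment must be /dʒ/; voiced obstruents become voiceless word-finally, yielding [tʃ] there.
Hence 'ear' is /sixipɔdʒ/ underlyingly.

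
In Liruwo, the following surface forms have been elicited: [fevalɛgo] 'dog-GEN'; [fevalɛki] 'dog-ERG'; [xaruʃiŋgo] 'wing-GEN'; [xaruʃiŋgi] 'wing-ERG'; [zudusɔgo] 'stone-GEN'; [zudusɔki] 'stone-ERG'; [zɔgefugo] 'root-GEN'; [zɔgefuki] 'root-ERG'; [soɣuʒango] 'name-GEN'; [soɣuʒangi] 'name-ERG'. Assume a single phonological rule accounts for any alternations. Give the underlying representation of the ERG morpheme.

/-ki/

The ERG suffix surfaces as [-gi] and [-ki], depending on the final segment of the stem.
The GEN suffix, which begins with [g], is invariant after every stem; so [g] is not altered by any rule here.
So the underlying form is /-ki/, and voiceless stops become voiced after a nasal.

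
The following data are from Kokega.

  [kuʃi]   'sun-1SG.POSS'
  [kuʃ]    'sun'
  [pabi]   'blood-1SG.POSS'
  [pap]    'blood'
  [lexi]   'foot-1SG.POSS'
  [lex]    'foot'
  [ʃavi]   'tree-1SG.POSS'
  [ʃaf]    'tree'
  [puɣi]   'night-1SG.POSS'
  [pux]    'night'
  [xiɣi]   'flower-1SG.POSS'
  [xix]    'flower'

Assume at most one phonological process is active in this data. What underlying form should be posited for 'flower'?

/xiɣ/

'flower' shows [ɣ] ~ [x] at the end of the stem ([xiɣi] vs [xix]).
Compare 'foot', with invariant [x] in [lexi] and [lex]: an analysis with underlying /x/ and a rule producing [ɣ] before the 1SG.POSS suffix would wrongly predict alternation here too.
So /ɣ/ is underlying, and a rule of word-final obstruent devoicing — voiced obstruents become voiceless word-finally — gives [x].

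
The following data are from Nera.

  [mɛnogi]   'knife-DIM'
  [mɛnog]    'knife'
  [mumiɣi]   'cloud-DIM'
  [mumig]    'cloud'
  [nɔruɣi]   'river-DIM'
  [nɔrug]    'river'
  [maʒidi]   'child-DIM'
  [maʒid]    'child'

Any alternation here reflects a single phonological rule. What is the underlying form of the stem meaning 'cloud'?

/mumiɣ/

The root 'cloud' surfaces as [mumiɣi] and [mumig], with a stem-final [ɣ] ~ [g] alternation.
If /g/ were underlying and a rule turned it into [ɣ] before the DIM suffix, 'knife' would also alternate; but it has [g] in both [mɛnogi] and [mɛnog].
The alternation reflects word-final hardening: voiced fricatives become stops word-finally. /ɣ/ is underlying.
Hence 'cloud' is /mumiɣ/ underlyingly.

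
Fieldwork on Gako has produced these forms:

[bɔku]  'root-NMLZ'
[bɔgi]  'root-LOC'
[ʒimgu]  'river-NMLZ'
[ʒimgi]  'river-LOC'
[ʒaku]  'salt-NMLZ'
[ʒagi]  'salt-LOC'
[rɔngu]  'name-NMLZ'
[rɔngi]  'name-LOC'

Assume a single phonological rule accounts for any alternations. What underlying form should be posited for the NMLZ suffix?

/-ku/

The NMLZ suffix surfaces as [-gu] and [-ku], depending on the final segment of the stem.
By contrast the LOC suffix keeps its initial [g] throughout — that segment must be underlying.
So the underlying form is /-ku/, and voiceless stops become voiced after a nasal.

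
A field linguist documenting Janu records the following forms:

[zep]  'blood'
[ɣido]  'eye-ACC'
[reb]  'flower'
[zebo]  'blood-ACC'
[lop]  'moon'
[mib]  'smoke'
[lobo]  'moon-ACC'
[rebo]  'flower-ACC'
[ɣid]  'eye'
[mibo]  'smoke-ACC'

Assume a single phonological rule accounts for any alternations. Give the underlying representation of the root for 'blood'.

In [zebo] and [zep] the final segment of 'blood' alternates: [b] ~ [p].
The stem 'flower' ([rebo], [reb]) shows [b] unchanged in both environments, so [b] cannot be basic with [p] derived in isolation.
The underlying segment must be /p/; voiceless stops become voiced between vowels, yielding [b] there.
The underlying form of 'blood' is therefore /zep/.

/zep/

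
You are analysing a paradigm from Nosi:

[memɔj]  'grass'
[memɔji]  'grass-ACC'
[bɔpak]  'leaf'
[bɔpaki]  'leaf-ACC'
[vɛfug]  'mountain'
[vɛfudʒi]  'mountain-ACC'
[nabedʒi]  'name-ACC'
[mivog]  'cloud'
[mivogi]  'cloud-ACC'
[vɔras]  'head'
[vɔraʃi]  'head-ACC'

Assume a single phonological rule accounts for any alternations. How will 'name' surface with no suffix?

In [vɛfug] and [vɛfudʒi] the final segment of 'mountain' alternates: [g] ~ [dʒ].
If /g/ were underlying and a rule turned it into [dʒ] before the ACC suffix, 'cloud' would also alternate; but it has [g] in both [mivog] and [mivogi].
Therefore /dʒ/ is basic and [g] is derived by depalatalization (palato-alveolar /dʒ/ and /ʃ/ become [g] and [s] when no front vowel follows).
From [nabedʒi] the stem 'name' is /nabedʒ/; when no front vowel follows this yields [nabeg].

[nabeg]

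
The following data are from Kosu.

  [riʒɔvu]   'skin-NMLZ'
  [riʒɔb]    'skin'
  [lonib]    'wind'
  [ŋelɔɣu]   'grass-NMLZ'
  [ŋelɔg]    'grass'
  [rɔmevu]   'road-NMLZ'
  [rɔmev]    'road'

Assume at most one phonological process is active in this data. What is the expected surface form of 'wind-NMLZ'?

The root 'skin' surfaces as [riʒɔvu] and [riʒɔb], with a stem-final [v] ~ [b] alternation.
If /v/ were underlying and a rule turned it into [b] in isolation, 'road' would also alternate; but it has [v] in both [rɔmevu] and [rɔmev].
Therefore /b/ is basic and [v] is derived by intervocalic spirantization (voiced stops become fricatives between vowels).
From [lonib] the stem 'wind' is /lonib/; between vowels this yields [lonivu].

[lonivu]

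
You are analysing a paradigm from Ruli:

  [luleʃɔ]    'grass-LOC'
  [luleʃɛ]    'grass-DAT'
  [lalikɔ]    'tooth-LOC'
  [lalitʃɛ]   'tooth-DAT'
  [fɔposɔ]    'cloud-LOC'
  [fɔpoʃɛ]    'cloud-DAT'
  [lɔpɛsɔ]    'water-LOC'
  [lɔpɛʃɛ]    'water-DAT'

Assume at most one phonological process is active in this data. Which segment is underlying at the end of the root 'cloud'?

/s/

The stem for 'cloud' ends in [s] in [fɔposɔ] but [ʃ] in [fɔpoʃɛ].
Compare 'grass', with invariant [ʃ] in [luleʃɔ] and [luleʃɛ]: an analysis with underlying /ʃ/ and a rule producing [s] before the LOC suffix would wrongly predict alternation here too.
Therefore /s/ is basic and [ʃ] is derived by palatalization before a front vowel (/k/ and /s/ become palato-alveolar [tʃ] and [ʃ] before a front vowel).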